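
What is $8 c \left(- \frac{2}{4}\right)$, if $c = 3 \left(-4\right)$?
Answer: $48$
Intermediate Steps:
$c = -12$
$8 c \left(- \frac{2}{4}\right) = 8 \left(-12\right) \left(- \frac{2}{4}\right) = - 96 \left(\left(-2\right) \frac{1}{4}\right) = \left(-96\right) \left(- \frac{1}{2}\right) = 48$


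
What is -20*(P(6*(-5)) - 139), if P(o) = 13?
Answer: 2520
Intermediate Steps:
-20*(P(6*(-5)) - 139) = -20*(13 - 139) = -20*(-126) = 2520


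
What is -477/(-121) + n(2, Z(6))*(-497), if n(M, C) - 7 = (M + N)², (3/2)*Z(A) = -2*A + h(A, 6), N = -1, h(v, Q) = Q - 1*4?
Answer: -480619/121 ≈ -3972.1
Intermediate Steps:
h(v, Q) = -4 + Q (h(v, Q) = Q - 4 = -4 + Q)
Z(A) = 4/3 - 4*A/3 (Z(A) = 2*(-2*A + (-4 + 6))/3 = 2*(-2*A + 2)/3 = 2*(2 - 2*A)/3 = 4/3 - 4*A/3)
n(M, C) = 7 + (-1 + M)² (n(M, C) = 7 + (M - 1)² = 7 + (-1 + M)²)
-477/(-121) + n(2, Z(6))*(-497) = -477/(-121) + (7 + (-1 + 2)²)*(-497) = -477*(-1/121) + (7 + 1²)*(-497) = 477/121 + (7 + 1)*(-497) = 477/121 + 8*(-497) = 477/121 - 3976 = -480619/121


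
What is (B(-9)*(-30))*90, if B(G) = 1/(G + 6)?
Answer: 900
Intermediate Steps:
B(G) = 1/(6 + G)
(B(-9)*(-30))*90 = (-30/(6 - 9))*90 = (-30/(-3))*90 = -⅓*(-30)*90 = 10*90 = 900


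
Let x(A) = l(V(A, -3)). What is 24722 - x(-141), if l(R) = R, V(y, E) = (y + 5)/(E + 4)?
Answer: 24858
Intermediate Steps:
V(y, E) = (5 + y)/(4 + E)
x(A) = 5 + A (x(A) = (5 + A)/(4 - 3) = (5 + A)/1 = 1*(5 + A) = 5 + A)
24722 - x(-141) = 24722 - (5 - 141) = 24722 - 1*(-136) = 24722 + 136 = 24858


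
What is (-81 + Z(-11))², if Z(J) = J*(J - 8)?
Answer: 16384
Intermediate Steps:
Z(J) = J*(-8 + J)
(-81 + Z(-11))² = (-81 - 11*(-8 - 11))² = (-81 - 11*(-19))² = (-81 + 209)² = 128² = 16384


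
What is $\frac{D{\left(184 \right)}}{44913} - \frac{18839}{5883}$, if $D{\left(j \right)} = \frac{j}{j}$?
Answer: $- \frac{94012236}{29358131} \approx -3.2023$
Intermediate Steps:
$D{\left(j \right)} = 1$
$\frac{D{\left(184 \right)}}{44913} - \frac{18839}{5883} = 1 \cdot \frac{1}{44913} - \frac{18839}{5883} = \frac{1}{44913} - \frac{18839}{5883} = - \frac{94012236}{29358131}$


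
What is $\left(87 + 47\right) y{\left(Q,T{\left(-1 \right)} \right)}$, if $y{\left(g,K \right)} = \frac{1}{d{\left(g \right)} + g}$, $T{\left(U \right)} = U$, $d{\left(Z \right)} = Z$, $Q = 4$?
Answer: $\frac{67}{4} \approx 16.75$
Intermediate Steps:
$y{\left(g,K \right)} = \frac{1}{2 g}$ ($y{\left(g,K \right)} = \frac{1}{g + g} = \frac{1}{2 g}$)
$\left(87 + 47\right) y{\left(Q,T{\left(-1 \right)} \right)} = \left(87 + 47\right) \frac{1}{2 \cdot 4} = 134 \cdot \frac{1}{2} \cdot \frac{1}{4} = 134 \cdot \frac{1}{8} = \frac{67}{4}$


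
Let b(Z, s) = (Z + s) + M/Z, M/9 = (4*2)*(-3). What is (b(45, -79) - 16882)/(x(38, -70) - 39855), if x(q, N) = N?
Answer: 84604/199625 ≈ 0.42381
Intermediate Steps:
M = -216 (M = 9*((4*2)*(-3)) = 9*(8*(-3)) = 9*(-24) = -216)
b(Z, s) = Z + s - 216/Z (b(Z, s) = (Z + s) - 216/Z = Z + s - 216/Z)
(b(45, -79) - 16882)/(x(38, -70) - 39855) = ((45 - 79 - 216/45) - 16882)/(-70 - 39855) = ((45 - 79 - 216*1/45) - 16882)/(-39925) = ((45 - 79 - 24/5) - 16882)*(-1/39925) = (-194/5 - 16882)*(-1/39925) = -84604/5*(-1/39925) = 84604/199625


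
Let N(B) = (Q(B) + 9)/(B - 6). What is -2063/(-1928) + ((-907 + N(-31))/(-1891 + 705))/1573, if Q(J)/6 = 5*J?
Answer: 71232180191/66541436104 ≈ 1.0705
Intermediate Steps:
Q(J) = 30*J (Q(J) = 6*(5*J) = 30*J)
N(B) = (9 + 30*B)/(-6 + B) (N(B) = (30*B + 9)/(B - 6) = (9 + 30*B)/(-6 + B))
-2063/(-1928) + ((-907 + N(-31))/(-1891 + 705))/1573 = -2063/(-1928) + ((-907 + 3*(3 + 10*(-31))/(-6 - 31))/(-1891 + 705))/1573 = -2063*(-1/1928) + ((-907 + 3*(3 - 310)/(-37))/(-1186))*(1/1573) = 2063/1928 + ((-907 + 3*(-1/37)*(-307))*(-1/1186))*(1/1573) = 2063/1928 + ((-907 + 921/37)*(-1/1186))*(1/1573) = 2063/1928 - 32638/37*(-1/1186)*(1/1573) = 2063/1928 + (16319/21941)*(1/1573) = 2063/1928 + 16319/34513193 = 71232180191/66541436104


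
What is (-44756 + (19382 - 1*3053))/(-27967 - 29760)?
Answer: 28427/57727 ≈ 0.49244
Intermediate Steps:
(-44756 + (19382 - 1*3053))/(-27967 - 29760) = (-44756 + (19382 - 3053))/(-57727) = (-44756 + 16329)*(-1/57727) = -28427*(-1/57727) = 28427/57727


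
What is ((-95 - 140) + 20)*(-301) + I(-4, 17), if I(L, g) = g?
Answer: 64732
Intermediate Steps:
((-95 - 140) + 20)*(-301) + I(-4, 17) = ((-95 - 140) + 20)*(-301) + 17 = (-235 + 20)*(-301) + 17 = -215*(-301) + 17 = 64715 + 17 = 64732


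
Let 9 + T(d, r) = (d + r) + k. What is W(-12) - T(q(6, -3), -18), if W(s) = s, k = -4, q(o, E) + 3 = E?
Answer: 25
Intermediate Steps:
q(o, E) = -3 + E
T(d, r) = -13 + d + r (T(d, r) = -9 + ((d + r) - 4) = -9 + (-4 + d + r) = -13 + d + r)
W(-12) - T(q(6, -3), -18) = -12 - (-13 + (-3 - 3) - 18) = -12 - (-13 - 6 - 18) = -12 - 1*(-37) = -12 + 37 = 25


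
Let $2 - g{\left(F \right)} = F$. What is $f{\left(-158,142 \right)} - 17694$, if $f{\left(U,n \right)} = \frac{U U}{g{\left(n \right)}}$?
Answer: $- \frac{625531}{35} \approx -17872.0$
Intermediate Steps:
$g{\left(F \right)} = 2 - F$
$f{\left(U,n \right)} = \frac{U^{2}}{2 - n}$ ($f{\left(U,n \right)} = \frac{U U}{2 - n} = \frac{U^{2}}{2 - n}$)
$f{\left(-158,142 \right)} - 17694 = - \frac{\left(-158\right)^{2}}{-2 + 142} - 17694 = \left(-1\right) 24964 \cdot \frac{1}{140} - 17694 = - \frac{6241}{35} - 17694 = - \frac{625531}{35}$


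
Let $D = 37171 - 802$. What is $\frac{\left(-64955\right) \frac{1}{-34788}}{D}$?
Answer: $\frac{64955}{1265204772} \approx 5.134 \cdot 10^{-5}$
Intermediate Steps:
$D = 36369$
$\frac{\left(-64955\right) \frac{1}{-34788}}{D} = \frac{\left(-64955\right) \frac{1}{-34788}}{36369} = \left(-64955\right) \left(- \frac{1}{34788}\right) \frac{1}{36369} = \frac{64955}{34788} \cdot \frac{1}{36369} = \frac{64955}{1265204772}$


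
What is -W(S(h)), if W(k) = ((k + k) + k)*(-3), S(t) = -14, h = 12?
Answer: -126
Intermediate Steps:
W(k) = -9*k (W(k) = (2*k + k)*(-3) = (3*k)*(-3) = -9*k)
-W(S(h)) = -(-9)*(-14) = -1*126 = -126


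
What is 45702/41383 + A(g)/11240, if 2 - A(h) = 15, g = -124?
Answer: 513152501/465144920 ≈ 1.1032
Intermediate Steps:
A(h) = -13 (A(h) = 2 - 1*15 = 2 - 15 = -13)
45702/41383 + A(g)/11240 = 45702/41383 - 13/11240 = 513152501/465144920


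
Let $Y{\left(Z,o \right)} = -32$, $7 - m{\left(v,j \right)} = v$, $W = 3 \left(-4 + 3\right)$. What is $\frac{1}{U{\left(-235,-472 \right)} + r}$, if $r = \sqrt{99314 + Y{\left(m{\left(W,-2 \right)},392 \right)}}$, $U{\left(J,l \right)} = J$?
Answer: $\frac{235}{44057} + \frac{\sqrt{99282}}{44057} \approx 0.012486$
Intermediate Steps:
$W = -3$ ($W = 3 \left(-1\right) = -3$)
$m{\left(v,j \right)} = 7 - v$
$r = \sqrt{99282}$ ($r = \sqrt{99314 - 32} = \sqrt{99282} \approx 315.09$)
$\frac{1}{U{\left(-235,-472 \right)} + r} = \frac{1}{-235 + \sqrt{99282}}$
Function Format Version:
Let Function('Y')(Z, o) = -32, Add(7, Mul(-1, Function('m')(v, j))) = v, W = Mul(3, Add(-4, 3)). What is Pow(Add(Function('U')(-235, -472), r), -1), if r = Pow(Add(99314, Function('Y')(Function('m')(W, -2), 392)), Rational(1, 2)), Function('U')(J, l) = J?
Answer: Add(Rational(235, 44057), Mul(Rational(1, 44057), Pow(99282, Rational(1, 2)))) ≈ 0.012486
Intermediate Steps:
W = -3 (W = Mul(3, -1) = -3)
Function('m')(v, j) = Add(7, Mul(-1, v))
r = Pow(99282, Rational(1, 2)) (r = Pow(Add(99314, -32), Rational(1, 2)) = Pow(99282, Rational(1, 2)) ≈ 315.09)
Pow(Add(Function('U')(-235, -472), r), -1) = Pow(Add(-235, Pow(99282, Rational(1, 2))), -1)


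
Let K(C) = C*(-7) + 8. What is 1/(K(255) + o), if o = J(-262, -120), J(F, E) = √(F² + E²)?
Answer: -1777/3074685 - 2*√20761/3074685 ≈ -0.00067167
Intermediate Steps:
K(C) = 8 - 7*C (K(C) = -7*C + 8 = 8 - 7*C)
J(F, E) = √(E² + F²)
o = 2*√20761 (o = √((-120)² + (-262)²) = √(14400 + 68644) = √83044 = 2*√20761 ≈ 288.17)
1/(K(255) + o) = 1/((8 - 7*255) + 2*√20761) = 1/((8 - 1785) + 2*√20761) = 1/(-1777 + 2*√20761)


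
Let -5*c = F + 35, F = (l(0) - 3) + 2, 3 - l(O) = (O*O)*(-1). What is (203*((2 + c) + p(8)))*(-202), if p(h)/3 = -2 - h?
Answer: 7258062/5 ≈ 1.4516e+6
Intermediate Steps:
l(O) = 3 + O² (l(O) = 3 - O*O*(-1) = 3 - O²*(-1) = 3 - (-1)*O² = 3 + O²)
p(h) = -6 - 3*h (p(h) = 3*(-2 - h) = -6 - 3*h)
F = 2 (F = ((3 + 0²) - 3) + 2 = ((3 + 0) - 3) + 2 = (3 - 3) + 2 = 0 + 2 = 2)
c = -37/5 (c = -(2 + 35)/5 = -⅕*37 = -37/5 ≈ -7.4000)
(203*((2 + c) + p(8)))*(-202) = (203*((2 - 37/5) + (-6 - 3*8)))*(-202) = (203*(-27/5 + (-6 - 24)))*(-202) = (203*(-27/5 - 30))*(-202) = (203*(-177/5))*(-202) = -35931/5*(-202) = 7258062/5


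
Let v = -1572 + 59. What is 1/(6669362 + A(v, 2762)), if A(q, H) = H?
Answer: 1/6672124 ≈ 1.4988e-7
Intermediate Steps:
v = -1513
1/(6669362 + A(v, 2762)) = 1/(6669362 + 2762) = 1/6672124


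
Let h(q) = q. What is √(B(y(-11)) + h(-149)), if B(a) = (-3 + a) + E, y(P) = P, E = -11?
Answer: I*√174 ≈ 13.191*I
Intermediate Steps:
B(a) = -14 + a (B(a) = (-3 + a) - 11 = -14 + a)
√(B(y(-11)) + h(-149)) = √((-14 - 11) - 149) = √(-25 - 149) = √(-174) = I*√174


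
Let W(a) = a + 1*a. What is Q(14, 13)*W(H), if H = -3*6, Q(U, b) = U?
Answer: -504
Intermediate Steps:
H = -18
W(a) = 2*a (W(a) = a + a = 2*a)
Q(14, 13)*W(H) = 14*(2*(-18)) = 14*(-36) = -504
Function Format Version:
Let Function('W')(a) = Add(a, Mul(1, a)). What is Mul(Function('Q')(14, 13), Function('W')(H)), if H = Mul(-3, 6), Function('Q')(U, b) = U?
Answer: -504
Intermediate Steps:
H = -18
Function('W')(a) = Mul(2, a) (Function('W')(a) = Add(a, a) = Mul(2, a))
Mul(Function('Q')(14, 13), Function('W')(H)) = Mul(14, Mul(2, -18)) = Mul(14, -36) = -504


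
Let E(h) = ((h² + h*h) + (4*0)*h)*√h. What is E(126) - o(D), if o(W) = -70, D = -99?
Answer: 70 + 95256*√14 ≈ 3.5649e+5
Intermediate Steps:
E(h) = 2*h^(5/2) (E(h) = ((h² + h²) + 0*h)*√h = (2*h² + 0)*√h = (2*h²)*√h = 2*h^(5/2))
E(126) - o(D) = 2*126^(5/2) - 1*(-70) = 2*(47628*√14) + 70 = 95256*√14 + 70 = 70 + 95256*√14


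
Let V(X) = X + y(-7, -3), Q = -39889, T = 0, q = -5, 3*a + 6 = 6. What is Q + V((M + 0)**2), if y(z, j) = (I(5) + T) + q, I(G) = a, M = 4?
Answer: -39878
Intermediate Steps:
a = 0 (a = -2 + (1/3)*6 = -2 + 2 = 0)
I(G) = 0
y(z, j) = -5 (y(z, j) = (0 + 0) - 5 = 0 - 5 = -5)
V(X) = -5 + X (V(X) = X - 5 = -5 + X)
Q + V((M + 0)**2) = -39889 + (-5 + (4 + 0)**2) = -39889 + (-5 + 4**2) = -39889 + (-5 + 16) = -39889 + 11 = -39878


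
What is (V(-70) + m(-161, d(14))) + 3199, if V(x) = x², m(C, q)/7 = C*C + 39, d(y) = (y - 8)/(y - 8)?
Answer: 189819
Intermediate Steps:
d(y) = 1 (d(y) = (-8 + y)/(-8 + y) = 1)
m(C, q) = 273 + 7*C² (m(C, q) = 7*(C*C + 39) = 7*(C² + 39) = 7*(39 + C²) = 273 + 7*C²)
(V(-70) + m(-161, d(14))) + 3199 = ((-70)² + (273 + 7*(-161)²)) + 3199 = (4900 + (273 + 7*25921)) + 3199 = (4900 + (273 + 181447)) + 3199 = (4900 + 181720) + 3199 = 186620 + 3199 = 189819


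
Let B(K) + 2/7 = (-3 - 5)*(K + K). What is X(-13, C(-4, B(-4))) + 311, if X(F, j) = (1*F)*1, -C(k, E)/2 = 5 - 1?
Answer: 298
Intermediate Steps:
B(K) = -2/7 - 16*K (B(K) = -2/7 + (-3 - 5)*(K + K) = -2/7 - 16*K)
C(k, E) = -8 (C(k, E) = -2*(5 - 1) = -2*4 = -8)
X(F, j) = F (X(F, j) = F*1 = F)
X(-13, C(-4, B(-4))) + 311 = -13 + 311 = 298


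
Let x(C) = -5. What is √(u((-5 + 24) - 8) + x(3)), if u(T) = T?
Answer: √6 ≈ 2.4495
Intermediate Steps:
√(u((-5 + 24) - 8) + x(3)) = √(((-5 + 24) - 8) - 5) = √((19 - 8) - 5) = √(11 - 5) = √6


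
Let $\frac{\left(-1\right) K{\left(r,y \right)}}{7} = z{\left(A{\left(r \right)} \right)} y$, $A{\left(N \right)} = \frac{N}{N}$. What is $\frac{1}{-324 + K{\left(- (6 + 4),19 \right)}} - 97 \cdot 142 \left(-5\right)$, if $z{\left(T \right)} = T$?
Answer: $\frac{31473589}{457} \approx 68870.0$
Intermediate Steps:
$A{\left(N \right)} = 1$
$K{\left(r,y \right)} = - 7 y$ ($K{\left(r,y \right)} = - 7 \cdot 1 y = - 7 y$)
$\frac{1}{-324 + K{\left(- (6 + 4),19 \right)}} - 97 \cdot 142 \left(-5\right) = \frac{1}{-324 - 133} - 97 \cdot 142 \left(-5\right) = \frac{1}{-324 - 133} - -68870 = \frac{1}{-457} + 68870 = - \frac{1}{457} + 68870 = \frac{31473589}{457}$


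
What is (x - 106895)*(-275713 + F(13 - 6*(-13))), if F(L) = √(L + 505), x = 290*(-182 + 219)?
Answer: 26513940645 - 192330*√149 ≈ 2.6512e+10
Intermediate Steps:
x = 10730 (x = 290*37 = 10730)
F(L) = √(505 + L)
(x - 106895)*(-275713 + F(13 - 6*(-13))) = (10730 - 106895)*(-275713 + √(505 + (13 - 6*(-13)))) = -96165*(-275713 + √(505 + (13 + 78))) = -96165*(-275713 + √(505 + 91)) = -96165*(-275713 + √596) = -96165*(-275713 + 2*√149) = 26513940645 - 192330*√149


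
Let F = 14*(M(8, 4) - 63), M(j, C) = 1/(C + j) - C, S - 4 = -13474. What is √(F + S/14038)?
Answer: I*√1663259117826/42114 ≈ 30.623*I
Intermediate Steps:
S = -13470 (S = 4 - 13474 = -13470)
F = -5621/6 (F = 14*((1 - 1*4² - 1*4*8)/(4 + 8) - 63) = 14*((1 - 1*16 - 32)/12 - 63) = 14*((1 - 16 - 32)/12 - 63) = 14*((1/12)*(-47) - 63) = 14*(-47/12 - 63) = 14*(-803/12) = -5621/6 ≈ -936.83)
√(F + S/14038) = √(-5621/6 - 13470/14038) = √(-5621/6 - 13470*1/14038) = √(-5621/6 - 6735/7019) = √(-39494209/42114) = I*√1663259117826/42114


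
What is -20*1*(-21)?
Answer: 420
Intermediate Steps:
-20*1*(-21) = -20*(-21) = 420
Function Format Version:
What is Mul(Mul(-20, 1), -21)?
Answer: 420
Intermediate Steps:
Mul(Mul(-20, 1), -21) = Mul(-20, -21) = 420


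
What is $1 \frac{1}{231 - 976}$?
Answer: $- \frac{1}{745} \approx -0.0013423$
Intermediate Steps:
$1 \frac{1}{231 - 976} = 1 \frac{1}{-745} = 1 \left(- \frac{1}{745}\right) = - \frac{1}{745}$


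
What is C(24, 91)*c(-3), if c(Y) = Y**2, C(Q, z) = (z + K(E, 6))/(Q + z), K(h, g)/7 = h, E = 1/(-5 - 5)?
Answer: 8127/1150 ≈ 7.0670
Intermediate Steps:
E = -1/10 (E = 1/(-10) = -1/10 ≈ -0.10000)
K(h, g) = 7*h
C(Q, z) = (-7/10 + z)/(Q + z) (C(Q, z) = (z + 7*(-1/10))/(Q + z) = (z - 7/10)/(Q + z) = (-7/10 + z)/(Q + z))
C(24, 91)*c(-3) = ((-7/10 + 91)/(24 + 91))*(-3)**2 = ((903/10)/115)*9 = ((1/115)*(903/10))*9 = (903/1150)*9 = 8127/1150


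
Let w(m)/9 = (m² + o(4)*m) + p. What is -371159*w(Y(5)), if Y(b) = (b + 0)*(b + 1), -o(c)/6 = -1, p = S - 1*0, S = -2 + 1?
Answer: -3604325049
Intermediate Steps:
S = -1
p = -1 (p = -1 - 1*0 = -1 + 0 = -1)
o(c) = 6 (o(c) = -6*(-1) = 6)
Y(b) = b*(1 + b)
w(m) = -9 + 9*m² + 54*m (w(m) = 9*((m² + 6*m) - 1) = 9*(-1 + m² + 6*m) = -9 + 9*m² + 54*m)
-371159*w(Y(5)) = -371159*(-9 + 9*(5*(1 + 5))² + 54*(5*(1 + 5))) = -371159*(-9 + 9*(5*6)² + 54*(5*6)) = -371159*(-9 + 9*30² + 54*30) = -371159*(-9 + 9*900 + 1620) = -371159*(-9 + 8100 + 1620) = -371159*9711 = -3604325049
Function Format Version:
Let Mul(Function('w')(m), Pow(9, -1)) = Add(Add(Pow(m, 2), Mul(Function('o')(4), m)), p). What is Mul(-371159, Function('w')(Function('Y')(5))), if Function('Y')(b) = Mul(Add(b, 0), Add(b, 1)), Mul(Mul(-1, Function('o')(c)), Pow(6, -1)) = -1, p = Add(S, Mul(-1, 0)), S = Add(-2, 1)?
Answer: -3604325049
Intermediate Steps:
S = -1
p = -1 (p = Add(-1, Mul(-1, 0)) = Add(-1, 0) = -1)
Function('o')(c) = 6 (Function('o')(c) = Mul(-6, -1) = 6)
Function('Y')(b) = Mul(b, Add(1, b))
Function('w')(m) = Add(-9, Mul(9, Pow(m, 2)), Mul(54, m)) (Function('w')(m) = Mul(9, Add(Add(Pow(m, 2), Mul(6, m)), -1)) = Mul(9, Add(-1, Pow(m, 2), Mul(6, m))) = Add(-9, Mul(9, Pow(m, 2)), Mul(54, m)))
Mul(-371159, Function('w')(Function('Y')(5))) = Mul(-371159, Add(-9, Mul(9, Pow(Mul(5, Add(1, 5)), 2)), Mul(54, Mul(5, Add(1, 5))))) = Mul(-371159, Add(-9, Mul(9, Pow(Mul(5, 6), 2)), Mul(54, Mul(5, 6)))) = Mul(-371159, Add(-9, Mul(9, Pow(30, 2)), Mul(54, 30))) = Mul(-371159, Add(-9, Mul(9, 900), 1620)) = Mul(-371159, Add(-9, 8100, 1620)) = Mul(-371159, 9711) = -3604325049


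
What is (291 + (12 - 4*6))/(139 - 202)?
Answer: -31/7 ≈ -4.4286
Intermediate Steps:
(291 + (12 - 4*6))/(139 - 202) = (291 + (12 - 24))/(-63) = (291 - 12)*(-1/63) = 279*(-1/63) = -31/7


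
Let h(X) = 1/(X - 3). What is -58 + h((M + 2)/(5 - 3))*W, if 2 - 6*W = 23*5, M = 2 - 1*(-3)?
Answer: -287/3 ≈ -95.667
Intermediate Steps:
M = 5 (M = 2 + 3 = 5)
h(X) = 1/(-3 + X)
W = -113/6 (W = 1/3 - 23*5/6 = 1/3 - 1/6*115 = 1/3 - 115/6 = -113/6 ≈ -18.833)
-58 + h((M + 2)/(5 - 3))*W = -58 - 113/6/(-3 + (5 + 2)/(5 - 3)) = -58 - 113/6/(-3 + 7/2) = -58 - 113/6/(1/2) = -58 + 2*(-113/6) = -58 - 113/3 = -287/3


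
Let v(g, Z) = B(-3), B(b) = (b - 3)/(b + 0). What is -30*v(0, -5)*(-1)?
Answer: 60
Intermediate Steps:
B(b) = (-3 + b)/b
v(g, Z) = 2 (v(g, Z) = (-3 - 3)/(-3) = -⅓*(-6) = 2)
-30*v(0, -5)*(-1) = -30*2*(-1) = -60*(-1) = 60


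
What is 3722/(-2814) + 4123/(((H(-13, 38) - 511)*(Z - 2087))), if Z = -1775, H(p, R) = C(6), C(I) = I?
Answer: -3623725849/2744086170 ≈ -1.3206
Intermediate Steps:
H(p, R) = 6
3722/(-2814) + 4123/(((H(-13, 38) - 511)*(Z - 2087))) = 3722/(-2814) + 4123/(((6 - 511)*(-1775 - 2087))) = 3722*(-1/2814) + 4123/((-505*(-3862))) = -1861/1407 + 4123/1950310 = -3623725849/2744086170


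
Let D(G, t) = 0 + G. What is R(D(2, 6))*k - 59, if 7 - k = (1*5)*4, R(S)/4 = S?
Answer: -163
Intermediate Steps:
D(G, t) = G
R(S) = 4*S
k = -13 (k = 7 - 1*5*4 = 7 - 5*4 = 7 - 1*20 = 7 - 20 = -13)
R(D(2, 6))*k - 59 = (4*2)*(-13) - 59 = 8*(-13) - 59 = -104 - 59 = -163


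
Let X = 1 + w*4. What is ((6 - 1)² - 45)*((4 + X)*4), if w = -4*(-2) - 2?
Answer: -2320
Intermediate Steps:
w = 6 (w = 8 - 2 = 6)
X = 25 (X = 1 + 6*4 = 1 + 24 = 25)
((6 - 1)² - 45)*((4 + X)*4) = ((6 - 1)² - 45)*((4 + 25)*4) = (5² - 45)*(29*4) = (25 - 45)*116 = -20*116 = -2320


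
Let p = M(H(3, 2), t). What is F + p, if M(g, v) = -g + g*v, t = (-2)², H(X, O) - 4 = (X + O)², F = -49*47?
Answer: -2216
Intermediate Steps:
F = -2303
H(X, O) = 4 + (O + X)² (H(X, O) = 4 + (X + O)² = 4 + (O + X)²)
t = 4
p = 87 (p = (4 + (2 + 3)²)*(-1 + 4) = (4 + 5²)*3 = (4 + 25)*3 = 29*3 = 87)
F + p = -2303 + 87 = -2216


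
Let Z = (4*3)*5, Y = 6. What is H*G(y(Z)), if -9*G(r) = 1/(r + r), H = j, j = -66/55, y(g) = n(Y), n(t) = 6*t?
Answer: 1/540 ≈ 0.0018519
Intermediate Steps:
Z = 60 (Z = 12*5 = 60)
y(g) = 36 (y(g) = 6*6 = 36)
j = -6/5 (j = -66*1/55 = -6/5 ≈ -1.2000)
H = -6/5 ≈ -1.2000
G(r) = -1/(18*r) (G(r) = -1/(9*(r + r)) = -1/(2*r)/9 = -1/(18*r))
H*G(y(Z)) = -(-1)/(15*36) = -6/5*(-1/648) = 1/540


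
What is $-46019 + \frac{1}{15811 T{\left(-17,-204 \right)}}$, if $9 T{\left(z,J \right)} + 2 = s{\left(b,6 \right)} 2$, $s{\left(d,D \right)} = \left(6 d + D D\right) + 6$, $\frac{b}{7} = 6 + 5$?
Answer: $- \frac{731972047445}{15905866} \approx -46019.0$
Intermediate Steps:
$b = 77$ ($b = 7 \left(6 + 5\right) = 7 \cdot 11 = 77$)
$s{\left(d,D \right)} = 6 + D^{2} + 6 d$ ($s{\left(d,D \right)} = \left(6 d + D^{2}\right) + 6 = \left(D^{2} + 6 d\right) + 6 = 6 + D^{2} + 6 d$)
$T{\left(z,J \right)} = \frac{1006}{9}$ ($T{\left(z,J \right)} = - \frac{2}{9} + \frac{\left(6 + 6^{2} + 6 \cdot 77\right) 2}{9} = - \frac{2}{9} + \frac{\left(6 + 36 + 462\right) 2}{9} = - \frac{2}{9} + \frac{504 \cdot 2}{9} = - \frac{2}{9} + \frac{1}{9} \cdot 1008 = - \frac{2}{9} + 112 = \frac{1006}{9}$)
$-46019 + \frac{1}{15811 T{\left(-17,-204 \right)}} = -46019 + \frac{1}{15811 \cdot \frac{1006}{9}} = -46019 + \frac{1}{15811} \cdot \frac{9}{1006} = -46019 + \frac{9}{15905866} = - \frac{731972047445}{15905866}$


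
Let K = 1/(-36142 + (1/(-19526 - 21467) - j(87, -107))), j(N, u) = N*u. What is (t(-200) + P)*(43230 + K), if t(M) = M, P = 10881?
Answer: 507897510170840867/1099965170 ≈ 4.6174e+8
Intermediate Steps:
K = -40993/1099965170 (K = 1/(-36142 + (1/(-19526 - 21467) - 87*(-107))) = 1/(-36142 + (1/(-40993) - 1*(-9309))) = 1/(-36142 + (-1/40993 + 9309)) = 1/(-36142 + 381603836/40993) = 1/(-1099965170/40993) = -40993/1099965170 ≈ -3.7268e-5)
(t(-200) + P)*(43230 + K) = (-200 + 10881)*(43230 - 40993/1099965170) = 10681*(47551494258107/1099965170) = 507897510170840867/1099965170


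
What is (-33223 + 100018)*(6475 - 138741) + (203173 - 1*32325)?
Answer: -8834536622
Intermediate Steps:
(-33223 + 100018)*(6475 - 138741) + (203173 - 1*32325) = 66795*(-132266) + (203173 - 32325) = -8834707470 + 170848 = -8834536622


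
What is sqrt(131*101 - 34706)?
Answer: 5*I*sqrt(859) ≈ 146.54*I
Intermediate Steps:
sqrt(131*101 - 34706) = sqrt(13231 - 34706) = sqrt(-21475) = 5*I*sqrt(859)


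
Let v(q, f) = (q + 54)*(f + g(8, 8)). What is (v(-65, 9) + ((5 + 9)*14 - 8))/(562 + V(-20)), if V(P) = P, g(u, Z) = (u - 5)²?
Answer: -5/271 ≈ -0.018450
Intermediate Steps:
g(u, Z) = (-5 + u)²
v(q, f) = (9 + f)*(54 + q) (v(q, f) = (q + 54)*(f + (-5 + 8)²) = (54 + q)*(f + 3²) = (54 + q)*(f + 9) = (54 + q)*(9 + f) = (9 + f)*(54 + q))
(v(-65, 9) + ((5 + 9)*14 - 8))/(562 + V(-20)) = ((486 + 9*(-65) + 54*9 + 9*(-65)) + ((5 + 9)*14 - 8))/(562 - 20) = ((486 - 585 + 486 - 585) + (14*14 - 8))/542 = (-198 + (196 - 8))*(1/542) = (-198 + 188)*(1/542) = -10*1/542 = -5/271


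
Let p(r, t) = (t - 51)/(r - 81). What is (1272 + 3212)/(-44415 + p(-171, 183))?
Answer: -47082/466363 ≈ -0.10096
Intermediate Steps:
p(r, t) = (-51 + t)/(-81 + r)
(1272 + 3212)/(-44415 + p(-171, 183)) = (1272 + 3212)/(-44415 + (-51 + 183)/(-81 - 171)) = 4484/(-44415 + 132/(-252)) = 4484/(-44415 - 1/252*132) = 4484/(-44415 - 11/21) = 4484/(-932726/21) = 4484*(-21/932726) = -47082/466363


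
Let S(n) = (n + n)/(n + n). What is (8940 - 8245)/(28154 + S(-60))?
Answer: 139/5631 ≈ 0.024685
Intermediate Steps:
S(n) = 1 (S(n) = (2*n)/((2*n)) = (2*n)*(1/(2*n)) = 1)
(8940 - 8245)/(28154 + S(-60)) = (8940 - 8245)/(28154 + 1) = 695/28155 = 695*(1/28155) = 139/5631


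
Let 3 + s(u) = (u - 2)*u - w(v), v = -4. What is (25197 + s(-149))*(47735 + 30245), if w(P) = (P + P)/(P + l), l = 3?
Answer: 3718476300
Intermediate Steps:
w(P) = 2*P/(3 + P) (w(P) = (P + P)/(P + 3) = (2*P)/(3 + P) = 2*P/(3 + P))
s(u) = -11 + u*(-2 + u) (s(u) = -3 + ((u - 2)*u - 2*(-4)/(3 - 4)) = -3 + ((-2 + u)*u - 2*(-4)/(-1)) = -3 + (u*(-2 + u) - 2*(-4)*(-1)) = -3 + (u*(-2 + u) - 1*8) = -3 + (u*(-2 + u) - 8) = -3 + (-8 + u*(-2 + u)) = -11 + u*(-2 + u))
(25197 + s(-149))*(47735 + 30245) = (25197 + (-11 + (-149)² - 2*(-149)))*(47735 + 30245) = (25197 + (-11 + 22201 + 298))*77980 = (25197 + 22488)*77980 = 47685*77980 = 3718476300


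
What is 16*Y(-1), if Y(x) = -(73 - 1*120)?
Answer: 752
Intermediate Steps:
Y(x) = 47 (Y(x) = -(73 - 120) = -1*(-47) = 47)
16*Y(-1) = 16*47 = 752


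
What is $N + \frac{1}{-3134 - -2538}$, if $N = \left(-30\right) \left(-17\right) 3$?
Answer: $\frac{911879}{596} \approx 1530.0$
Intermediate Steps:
$N = 1530$ ($N = 510 \cdot 3 = 1530$)
$N + \frac{1}{-3134 - -2538} = 1530 + \frac{1}{-3134 - -2538} = 1530 + \frac{1}{-3134 + 2538} = 1530 + \frac{1}{-596} = 1530 - \frac{1}{596} = \frac{911879}{596}$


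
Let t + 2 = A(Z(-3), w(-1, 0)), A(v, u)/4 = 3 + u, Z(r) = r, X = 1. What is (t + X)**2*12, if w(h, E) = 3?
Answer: 6348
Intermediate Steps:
A(v, u) = 12 + 4*u (A(v, u) = 4*(3 + u) = 12 + 4*u)
t = 22 (t = -2 + (12 + 4*3) = -2 + (12 + 12) = -2 + 24 = 22)
(t + X)**2*12 = (22 + 1)**2*12 = 23**2*12 = 529*12 = 6348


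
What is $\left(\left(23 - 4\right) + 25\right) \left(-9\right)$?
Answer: $-396$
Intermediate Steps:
$\left(\left(23 - 4\right) + 25\right) \left(-9\right) = \left(19 + 25\right) \left(-9\right) = 44 \left(-9\right) = -396$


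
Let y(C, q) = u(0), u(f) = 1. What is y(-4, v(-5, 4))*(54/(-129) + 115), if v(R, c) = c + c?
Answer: 4927/43 ≈ 114.58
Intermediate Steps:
v(R, c) = 2*c
y(C, q) = 1
y(-4, v(-5, 4))*(54/(-129) + 115) = 1*(54/(-129) + 115) = 1*(54*(-1/129) + 115) = 1*(-18/43 + 115) = 1*(4927/43) = 4927/43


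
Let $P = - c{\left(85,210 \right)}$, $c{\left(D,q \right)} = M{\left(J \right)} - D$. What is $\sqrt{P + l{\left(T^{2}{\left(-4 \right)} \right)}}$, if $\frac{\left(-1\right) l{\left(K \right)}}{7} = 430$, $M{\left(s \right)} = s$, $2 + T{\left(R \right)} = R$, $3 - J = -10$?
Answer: $i \sqrt{2938} \approx 54.203 i$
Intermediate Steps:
$J = 13$ ($J = 3 - -10 = 3 + 10 = 13$)
$T{\left(R \right)} = -2 + R$
$l{\left(K \right)} = -3010$ ($l{\left(K \right)} = \left(-7\right) 430 = -3010$)
$c{\left(D,q \right)} = 13 - D$
$P = 72$ ($P = - (13 - 85) = \left(-1\right) \left(-72\right) = 72$)
$\sqrt{P + l{\left(T^{2}{\left(-4 \right)} \right)}} = \sqrt{72 - 3010} = \sqrt{-2938} = i \sqrt{2938}$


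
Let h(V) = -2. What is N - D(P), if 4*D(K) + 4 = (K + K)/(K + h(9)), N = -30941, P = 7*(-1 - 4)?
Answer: -2289595/74 ≈ -30940.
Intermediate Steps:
P = -35 (P = 7*(-5) = -35)
D(K) = -1 + K/(2*(-2 + K)) (D(K) = -1 + ((K + K)/(K - 2))/4 = -1 + ((2*K)/(-2 + K))/4 = -1 + (2*K/(-2 + K))/4 = -1 + K/(2*(-2 + K)))
N - D(P) = -30941 - (4 - 1*(-35))/(2*(-2 - 35)) = -30941 - (4 + 35)/(2*(-37)) = -30941 - (-1)*39/(2*37) = -30941 - 1*(-39/74) = -30941 + 39/74 = -2289595/74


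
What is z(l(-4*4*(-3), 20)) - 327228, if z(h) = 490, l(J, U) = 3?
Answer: -326738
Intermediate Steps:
z(l(-4*4*(-3), 20)) - 327228 = 490 - 327228 = -326738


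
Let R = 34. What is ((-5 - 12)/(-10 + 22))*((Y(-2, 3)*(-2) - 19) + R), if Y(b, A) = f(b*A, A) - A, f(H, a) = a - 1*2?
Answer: -323/12 ≈ -26.917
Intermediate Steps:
f(H, a) = -2 + a (f(H, a) = a - 2 = -2 + a)
Y(b, A) = -2 (Y(b, A) = (-2 + A) - A = -2)
((-5 - 12)/(-10 + 22))*((Y(-2, 3)*(-2) - 19) + R) = ((-5 - 12)/(-10 + 22))*((-2*(-2) - 19) + 34) = (-17/12)*((4 - 19) + 34) = (-17*1/12)*(-15 + 34) = -17/12*19 = -323/12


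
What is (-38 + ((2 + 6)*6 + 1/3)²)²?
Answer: 427786489/81 ≈ 5.2813e+6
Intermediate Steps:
(-38 + ((2 + 6)*6 + 1/3)²)² = (-38 + (8*6 + ⅓)²)² = (-38 + (48 + ⅓)²)² = (-38 + (145/3)²)² = (-38 + 21025/9)² = (20683/9)² = 427786489/81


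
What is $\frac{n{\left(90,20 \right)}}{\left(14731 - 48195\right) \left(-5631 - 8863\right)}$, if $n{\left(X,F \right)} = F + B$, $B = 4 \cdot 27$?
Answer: $\frac{8}{30314201} \approx 2.639 \cdot 10^{-7}$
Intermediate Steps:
$B = 108$
$n{\left(X,F \right)} = 108 + F$ ($n{\left(X,F \right)} = F + 108 = 108 + F$)
$\frac{n{\left(90,20 \right)}}{\left(14731 - 48195\right) \left(-5631 - 8863\right)} = \frac{108 + 20}{\left(14731 - 48195\right) \left(-5631 - 8863\right)} = \frac{128}{\left(-33464\right) \left(-14494\right)} = \frac{128}{485027216} = 128 \cdot \frac{1}{485027216} = \frac{8}{30314201}$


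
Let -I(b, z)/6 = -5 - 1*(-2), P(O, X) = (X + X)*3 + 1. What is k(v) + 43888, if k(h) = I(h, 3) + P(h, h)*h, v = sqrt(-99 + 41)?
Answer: 43558 + I*sqrt(58) ≈ 43558.0 + 7.6158*I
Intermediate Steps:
P(O, X) = 1 + 6*X (P(O, X) = (2*X)*3 + 1 = 6*X + 1 = 1 + 6*X)
v = I*sqrt(58) (v = sqrt(-58) = I*sqrt(58) ≈ 7.6158*I)
I(b, z) = 18 (I(b, z) = -6*(-5 - 1*(-2)) = -6*(-5 + 2) = -6*(-3) = 18)
k(h) = 18 + h*(1 + 6*h) (k(h) = 18 + (1 + 6*h)*h = 18 + h*(1 + 6*h))
k(v) + 43888 = (18 + (I*sqrt(58))*(1 + 6*(I*sqrt(58)))) + 43888 = (18 + (I*sqrt(58))*(1 + 6*I*sqrt(58))) + 43888 = (18 + I*sqrt(58)*(1 + 6*I*sqrt(58))) + 43888 = 43906 + I*sqrt(58)*(1 + 6*I*sqrt(58))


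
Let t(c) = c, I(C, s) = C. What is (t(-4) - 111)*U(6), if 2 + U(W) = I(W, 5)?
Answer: -460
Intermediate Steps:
U(W) = -2 + W
(t(-4) - 111)*U(6) = (-4 - 111)*(-2 + 6) = -115*4 = -460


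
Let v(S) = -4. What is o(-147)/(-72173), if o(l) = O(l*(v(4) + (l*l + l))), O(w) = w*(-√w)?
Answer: -22080282*I*√64374/72173 ≈ -77622.0*I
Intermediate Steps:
O(w) = -w^(3/2)
o(l) = -(l*(-4 + l + l²))^(3/2) (o(l) = -(l*(-4 + (l*l + l)))^(3/2) = -(l*(-4 + (l² + l)))^(3/2) = -(l*(-4 + (l + l²)))^(3/2) = -(l*(-4 + l + l²))^(3/2))
o(-147)/(-72173) = -(-147*(-4 - 147 + (-147)²))^(3/2)/(-72173) = -(-147*(-4 - 147 + 21609))^(3/2)*(-1/72173) = -(-147*21458)^(3/2)*(-1/72173) = -(-3154326)^(3/2)*(-1/72173) = -(-22080282)*I*√64374*(-1/72173) = (22080282*I*√64374)*(-1/72173) = -22080282*I*√64374/72173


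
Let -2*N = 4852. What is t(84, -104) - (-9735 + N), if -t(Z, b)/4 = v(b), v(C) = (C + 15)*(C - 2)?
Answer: -25575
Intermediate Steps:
N = -2426 (N = -½*4852 = -2426)
v(C) = (-2 + C)*(15 + C) (v(C) = (15 + C)*(-2 + C) = (-2 + C)*(15 + C))
t(Z, b) = 120 - 52*b - 4*b² (t(Z, b) = -4*(-30 + b² + 13*b) = 120 - 52*b - 4*b²)
t(84, -104) - (-9735 + N) = (120 - 52*(-104) - 4*(-104)²) - (-9735 - 2426) = (120 + 5408 - 4*10816) - 1*(-12161) = (120 + 5408 - 43264) + 12161 = -37736 + 12161 = -25575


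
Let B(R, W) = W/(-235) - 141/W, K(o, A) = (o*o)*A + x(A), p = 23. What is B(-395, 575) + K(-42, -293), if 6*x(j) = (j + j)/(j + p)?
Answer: -2262814100759/4378050 ≈ -5.1685e+5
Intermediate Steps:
x(j) = j/(3*(23 + j)) (x(j) = ((j + j)/(j + 23))/6 = ((2*j)/(23 + j))/6 = (2*j/(23 + j))/6 = j/(3*(23 + j)))
K(o, A) = A*o² + A/(3*(23 + A)) (K(o, A) = (o*o)*A + A/(3*(23 + A)) = o²*A + A/(3*(23 + A)) = A*o² + A/(3*(23 + A)))
B(R, W) = -141/W - W/235 (B(R, W) = W*(-1/235) - 141/W = -W/235 - 141/W = -141/W - W/235)
B(-395, 575) + K(-42, -293) = (-141/575 - 1/235*575) + (⅓)*(-293)*(1 + 3*(-42)²*(23 - 293))/(23 - 293) = (-141*1/575 - 115/47) + (⅓)*(-293)*(1 + 3*1764*(-270))/(-270) = (-141/575 - 115/47) + (⅓)*(-293)*(-1/270)*(1 - 1428840) = -72752/27025 + (⅓)*(-293)*(-1/270)*(-1428839) = -72752/27025 - 418649827/810 = -2262814100759/4378050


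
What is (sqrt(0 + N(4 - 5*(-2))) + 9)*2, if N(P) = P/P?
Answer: 20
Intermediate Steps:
N(P) = 1
(sqrt(0 + N(4 - 5*(-2))) + 9)*2 = (sqrt(0 + 1) + 9)*2 = (sqrt(1) + 9)*2 = (1 + 9)*2 = 10*2 = 20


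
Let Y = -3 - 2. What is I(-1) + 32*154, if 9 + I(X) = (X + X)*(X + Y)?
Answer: 4931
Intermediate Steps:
Y = -5
I(X) = -9 + 2*X*(-5 + X) (I(X) = -9 + (X + X)*(X - 5) = -9 + (2*X)*(-5 + X) = -9 + 2*X*(-5 + X))
I(-1) + 32*154 = (-9 - 10*(-1) + 2*(-1)²) + 32*154 = (-9 + 10 + 2*1) + 4928 = (-9 + 10 + 2) + 4928 = 3 + 4928 = 4931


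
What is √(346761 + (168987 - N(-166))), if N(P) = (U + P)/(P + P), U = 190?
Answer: √3552988470/83 ≈ 718.16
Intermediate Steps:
N(P) = (190 + P)/(2*P) (N(P) = (190 + P)/(P + P) = (190 + P)/((2*P)) = (190 + P)*(1/(2*P)) = (190 + P)/(2*P))
√(346761 + (168987 - N(-166))) = √(346761 + (168987 - (190 - 166)/(2*(-166)))) = √(346761 + (168987 - (-1)*24/(2*166))) = √(346761 + (168987 - 1*(-6/83))) = √(346761 + (168987 + 6/83)) = √(346761 + 14025927/83) = √(42807090/83) = √3552988470/83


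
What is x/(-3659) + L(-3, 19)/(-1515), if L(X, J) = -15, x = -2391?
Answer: 245150/369559 ≈ 0.66336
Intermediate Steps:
x/(-3659) + L(-3, 19)/(-1515) = -2391/(-3659) - 15/(-1515) = -2391*(-1/3659) - 15*(-1/1515) = 2391/3659 + 1/101 = 245150/369559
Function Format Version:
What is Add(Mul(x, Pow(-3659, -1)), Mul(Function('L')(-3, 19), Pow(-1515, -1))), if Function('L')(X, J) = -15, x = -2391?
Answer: Rational(245150, 369559) ≈ 0.66336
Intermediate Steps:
Add(Mul(x, Pow(-3659, -1)), Mul(Function('L')(-3, 19), Pow(-1515, -1))) = Add(Mul(-2391, Pow(-3659, -1)), Mul(-15, Pow(-1515, -1))) = Add(Mul(-2391, Rational(-1, 3659)), Mul(-15, Rational(-1, 1515))) = Add(Rational(2391, 3659), Rational(1, 101)) = Rational(245150, 369559)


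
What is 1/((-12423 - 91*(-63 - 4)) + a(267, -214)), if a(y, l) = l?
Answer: -1/6540 ≈ -0.00015291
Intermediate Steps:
1/((-12423 - 91*(-63 - 4)) + a(267, -214)) = 1/((-12423 - 91*(-63 - 4)) - 214) = 1/((-12423 - 91*(-67)) - 214) = 1/((-12423 + 6097) - 214) = 1/(-6326 - 214) = 1/(-6540) = -1/6540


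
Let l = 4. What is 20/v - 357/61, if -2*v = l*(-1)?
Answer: 253/61 ≈ 4.1475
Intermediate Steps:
v = 2 (v = -2*(-1) = -1/2*(-4) = 2)
20/v - 357/61 = 20/2 - 357/61 = 20*(1/2) - 357*1/61 = 10 - 357/61 = 253/61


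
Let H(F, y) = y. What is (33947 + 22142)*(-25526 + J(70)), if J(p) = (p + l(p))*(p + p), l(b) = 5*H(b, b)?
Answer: 1866305386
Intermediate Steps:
l(b) = 5*b
J(p) = 12*p² (J(p) = (p + 5*p)*(p + p) = (6*p)*(2*p) = 12*p²)
(33947 + 22142)*(-25526 + J(70)) = (33947 + 22142)*(-25526 + 12*70²) = 56089*(-25526 + 12*4900) = 56089*(-25526 + 58800) = 56089*33274 = 1866305386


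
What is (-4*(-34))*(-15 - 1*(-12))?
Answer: -408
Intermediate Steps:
(-4*(-34))*(-15 - 1*(-12)) = 136*(-15 + 12) = 136*(-3) = -408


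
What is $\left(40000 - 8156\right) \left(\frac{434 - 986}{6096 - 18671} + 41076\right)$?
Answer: $\frac{16448421188688}{12575} \approx 1.308 \cdot 10^{9}$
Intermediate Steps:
$\left(40000 - 8156\right) \left(\frac{434 - 986}{6096 - 18671} + 41076\right) = 31844 \left(- \frac{552}{-12575} + 41076\right) = 31844 \left(\left(-552\right) \left(- \frac{1}{12575}\right) + 41076\right) = 31844 \left(\frac{552}{12575} + 41076\right) = 31844 \cdot \frac{516531252}{12575} = \frac{16448421188688}{12575}$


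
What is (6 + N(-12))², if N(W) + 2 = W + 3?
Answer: 25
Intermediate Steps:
N(W) = 1 + W (N(W) = -2 + (W + 3) = -2 + (3 + W) = 1 + W)
(6 + N(-12))² = (6 + (1 - 12))² = (6 - 11)² = (-5)² = 25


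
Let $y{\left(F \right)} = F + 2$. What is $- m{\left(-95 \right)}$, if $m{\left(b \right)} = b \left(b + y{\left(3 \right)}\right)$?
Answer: $-8550$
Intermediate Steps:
$y{\left(F \right)} = 2 + F$
$m{\left(b \right)} = b \left(5 + b\right)$ ($m{\left(b \right)} = b \left(b + \left(2 + 3\right)\right) = b \left(b + 5\right) = b \left(5 + b\right)$)
$- m{\left(-95 \right)} = - \left(-95\right) \left(5 - 95\right) = - \left(-95\right) \left(-90\right) = \left(-1\right) 8550 = -8550$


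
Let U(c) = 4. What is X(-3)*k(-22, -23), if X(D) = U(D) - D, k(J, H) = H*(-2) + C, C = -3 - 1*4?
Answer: 273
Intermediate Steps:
C = -7 (C = -3 - 4 = -7)
k(J, H) = -7 - 2*H (k(J, H) = H*(-2) - 7 = -2*H - 7 = -7 - 2*H)
X(D) = 4 - D
X(-3)*k(-22, -23) = (4 - 1*(-3))*(-7 - 2*(-23)) = (4 + 3)*(-7 + 46) = 7*39 = 273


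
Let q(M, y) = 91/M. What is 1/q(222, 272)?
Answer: 222/91 ≈ 2.4396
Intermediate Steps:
1/q(222, 272) = 1/(91/222) = 222/91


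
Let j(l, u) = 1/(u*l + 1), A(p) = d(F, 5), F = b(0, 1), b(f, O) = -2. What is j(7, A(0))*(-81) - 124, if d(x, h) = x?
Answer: -1531/13 ≈ -117.77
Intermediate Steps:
F = -2
A(p) = -2
j(l, u) = 1/(1 + l*u) (j(l, u) = 1/(l*u + 1) = 1/(1 + l*u))
j(7, A(0))*(-81) - 124 = -81/(1 + 7*(-2)) - 124 = -81/(1 - 14) - 124 = -81/(-13) - 124 = -1/13*(-81) - 124 = 81/13 - 124 = -1531/13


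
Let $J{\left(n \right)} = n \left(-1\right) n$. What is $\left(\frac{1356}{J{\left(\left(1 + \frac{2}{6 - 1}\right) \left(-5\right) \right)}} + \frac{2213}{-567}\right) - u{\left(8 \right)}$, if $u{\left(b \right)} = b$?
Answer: $- \frac{157079}{3969} \approx -39.576$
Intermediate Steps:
$J{\left(n \right)} = - n^{2}$ ($J{\left(n \right)} = - n n = - n^{2}$)
$\left(\frac{1356}{J{\left(\left(1 + \frac{2}{6 - 1}\right) \left(-5\right) \right)}} + \frac{2213}{-567}\right) - u{\left(8 \right)} = \left(\frac{1356}{\left(-1\right) \left(\left(1 + \frac{2}{6 - 1}\right) \left(-5\right)\right)^{2}} + \frac{2213}{-567}\right) - 8 = \left(\frac{1356}{\left(-1\right) \left(\left(1 + \frac{2}{5}\right) \left(-5\right)\right)^{2}} + 2213 \left(- \frac{1}{567}\right)\right) - 8 = \left(\frac{1356}{\left(-1\right) \left(\left(1 + 2 \cdot \frac{1}{5}\right) \left(-5\right)\right)^{2}} - \frac{2213}{567}\right) - 8 = \left(\frac{1356}{\left(-1\right) \left(\left(1 + \frac{2}{5}\right) \left(-5\right)\right)^{2}} - \frac{2213}{567}\right) - 8 = \left(\frac{1356}{\left(-1\right) \left(\frac{7}{5} \left(-5\right)\right)^{2}} - \frac{2213}{567}\right) - 8 = \left(\frac{1356}{\left(-1\right) \left(-7\right)^{2}} - \frac{2213}{567}\right) - 8 = \left(\frac{1356}{\left(-1\right) 49} - \frac{2213}{567}\right) - 8 = \left(\frac{1356}{-49} - \frac{2213}{567}\right) - 8 = \left(1356 \left(- \frac{1}{49}\right) - \frac{2213}{567}\right) - 8 = \left(- \frac{1356}{49} - \frac{2213}{567}\right) - 8 = - \frac{125327}{3969} - 8 = - \frac{157079}{3969}$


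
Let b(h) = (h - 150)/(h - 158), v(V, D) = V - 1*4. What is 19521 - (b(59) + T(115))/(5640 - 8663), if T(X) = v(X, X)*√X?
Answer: 5842186408/299277 + 111*√115/3023 ≈ 19521.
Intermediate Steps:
v(V, D) = -4 + V (v(V, D) = V - 4 = -4 + V)
b(h) = (-150 + h)/(-158 + h)
T(X) = √X*(-4 + X) (T(X) = (-4 + X)*√X = √X*(-4 + X))
19521 - (b(59) + T(115))/(5640 - 8663) = 19521 - ((-150 + 59)/(-158 + 59) + √115*(-4 + 115))/(5640 - 8663) = 19521 - (-91/(-99) + √115*111)/(-3023) = 19521 - (-1/99*(-91) + 111*√115)*(-1)/3023 = 19521 - (91/99 + 111*√115)*(-1)/3023 = 19521 - (-91/299277 - 111*√115/3023) = 19521 + (91/299277 + 111*√115/3023) = 5842186408/299277 + 111*√115/3023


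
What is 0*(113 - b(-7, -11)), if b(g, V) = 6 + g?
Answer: 0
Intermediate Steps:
0*(113 - b(-7, -11)) = 0*(113 - (6 - 7)) = 0*(113 - 1*(-1)) = 0*(113 + 1) = 0*114 = 0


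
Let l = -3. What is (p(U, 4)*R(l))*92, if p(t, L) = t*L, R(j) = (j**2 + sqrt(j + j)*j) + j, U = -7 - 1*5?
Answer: -26496 + 13248*I*sqrt(6) ≈ -26496.0 + 32451.0*I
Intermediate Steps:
U = -12 (U = -7 - 5 = -12)
R(j) = j + j**2 + sqrt(2)*j**(3/2) (R(j) = (j**2 + sqrt(2*j)*j) + j = (j**2 + (sqrt(2)*sqrt(j))*j) + j = (j**2 + sqrt(2)*j**(3/2)) + j = j + j**2 + sqrt(2)*j**(3/2))
p(t, L) = L*t
(p(U, 4)*R(l))*92 = ((4*(-12))*(-3 + (-3)**2 + sqrt(2)*(-3)**(3/2)))*92 = -48*(-3 + 9 + sqrt(2)*(-3*I*sqrt(3)))*92 = -48*(-3 + 9 - 3*I*sqrt(6))*92 = -48*(6 - 3*I*sqrt(6))*92 = (-288 + 144*I*sqrt(6))*92 = -26496 + 13248*I*sqrt(6)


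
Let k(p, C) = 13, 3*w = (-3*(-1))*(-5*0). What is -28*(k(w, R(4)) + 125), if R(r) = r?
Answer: -3864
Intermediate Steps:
w = 0 (w = ((-3*(-1))*(-5*0))/3 = (3*0)/3 = (⅓)*0 = 0)
-28*(k(w, R(4)) + 125) = -28*(13 + 125) = -28*138 = -3864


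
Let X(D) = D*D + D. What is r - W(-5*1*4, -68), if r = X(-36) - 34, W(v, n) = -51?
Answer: 1277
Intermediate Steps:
X(D) = D + D**2 (X(D) = D**2 + D = D + D**2)
r = 1226 (r = -36*(1 - 36) - 34 = -36*(-35) - 34 = 1260 - 34 = 1226)
r - W(-5*1*4, -68) = 1226 - 1*(-51) = 1226 + 51 = 1277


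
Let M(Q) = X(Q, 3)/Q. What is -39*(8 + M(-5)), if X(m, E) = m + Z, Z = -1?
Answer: -1794/5 ≈ -358.80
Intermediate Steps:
X(m, E) = -1 + m (X(m, E) = m - 1 = -1 + m)
M(Q) = (-1 + Q)/Q
-39*(8 + M(-5)) = -39*(8 + (-1 - 5)/(-5)) = -39*(8 - 1/5*(-6)) = -39*(8 + 6/5) = -39*46/5 = -1794/5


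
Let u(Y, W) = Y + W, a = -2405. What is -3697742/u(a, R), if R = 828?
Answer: 194618/83 ≈ 2344.8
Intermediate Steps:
u(Y, W) = W + Y
-3697742/u(a, R) = -3697742/(828 - 2405) = -3697742/(-1577) = -3697742*(-1/1577) = 194618/83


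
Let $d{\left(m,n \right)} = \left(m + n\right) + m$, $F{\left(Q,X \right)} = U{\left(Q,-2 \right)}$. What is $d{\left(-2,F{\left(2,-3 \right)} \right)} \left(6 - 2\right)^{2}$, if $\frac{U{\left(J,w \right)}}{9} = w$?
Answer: $-352$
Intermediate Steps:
$U{\left(J,w \right)} = 9 w$
$F{\left(Q,X \right)} = -18$ ($F{\left(Q,X \right)} = 9 \left(-2\right) = -18$)
$d{\left(m,n \right)} = n + 2 m$
$d{\left(-2,F{\left(2,-3 \right)} \right)} \left(6 - 2\right)^{2} = \left(-18 + 2 \left(-2\right)\right) \left(6 - 2\right)^{2} = \left(-18 - 4\right) 4^{2} = \left(-22\right) 16 = -352$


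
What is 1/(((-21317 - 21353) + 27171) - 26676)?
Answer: -1/42175 ≈ -2.3711e-5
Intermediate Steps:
1/(((-21317 - 21353) + 27171) - 26676) = 1/((-42670 + 27171) - 26676) = 1/(-15499 - 26676) = 1/(-42175) = -1/42175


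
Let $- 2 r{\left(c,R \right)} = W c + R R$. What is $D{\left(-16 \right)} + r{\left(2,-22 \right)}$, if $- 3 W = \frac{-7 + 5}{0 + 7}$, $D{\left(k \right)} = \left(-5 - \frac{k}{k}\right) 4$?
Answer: $- \frac{5588}{21} \approx -266.1$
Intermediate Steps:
$D{\left(k \right)} = -24$ ($D{\left(k \right)} = \left(-5 - 1\right) 4 = \left(-6\right) 4 = -24$)
$W = \frac{2}{21}$ ($W = - \frac{\left(-7 + 5\right) \frac{1}{0 + 7}}{3} = - \frac{\left(-2\right) \frac{1}{7}}{3} = \left(- \frac{1}{3}\right) \left(- \frac{2}{7}\right) = \frac{2}{21} \approx 0.095238$)
$r{\left(c,R \right)} = - \frac{R^{2}}{2} - \frac{c}{21}$ ($r{\left(c,R \right)} = - \frac{\frac{2 c}{21} + R R}{2} = - \frac{\frac{2 c}{21} + R^{2}}{2} = - \frac{R^{2} + \frac{2 c}{21}}{2} = - \frac{R^{2}}{2} - \frac{c}{21}$)
$D{\left(-16 \right)} + r{\left(2,-22 \right)} = -24 - \left(\frac{2}{21} + \frac{\left(-22\right)^{2}}{2}\right) = -24 - \frac{5084}{21} = - \frac{5588}{21}$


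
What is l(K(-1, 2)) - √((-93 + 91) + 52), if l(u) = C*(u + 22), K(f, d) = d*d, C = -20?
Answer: -520 - 5*√2 ≈ -527.07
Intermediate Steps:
K(f, d) = d²
l(u) = -440 - 20*u (l(u) = -20*(u + 22) = -20*(22 + u) = -440 - 20*u)
l(K(-1, 2)) - √((-93 + 91) + 52) = (-440 - 20*2²) - √((-93 + 91) + 52) = (-440 - 20*4) - √(-2 + 52) = (-440 - 80) - √50 = -520 - 5*√2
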